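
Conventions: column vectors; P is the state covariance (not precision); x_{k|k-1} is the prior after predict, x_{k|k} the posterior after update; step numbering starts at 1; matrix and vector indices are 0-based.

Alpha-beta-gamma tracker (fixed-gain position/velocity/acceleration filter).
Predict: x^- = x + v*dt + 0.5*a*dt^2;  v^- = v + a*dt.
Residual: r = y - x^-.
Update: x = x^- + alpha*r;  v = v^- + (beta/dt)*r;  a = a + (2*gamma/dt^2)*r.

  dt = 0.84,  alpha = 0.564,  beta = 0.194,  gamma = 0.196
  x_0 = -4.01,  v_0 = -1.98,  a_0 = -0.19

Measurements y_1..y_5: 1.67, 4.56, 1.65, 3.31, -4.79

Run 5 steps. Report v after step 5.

v_post = 2.7923

step 1: x_pred=-5.7402  r=7.4102  x^+=-1.5609  v^+=-0.4282  a^+=3.9268
step 2: x_pred=-0.5352  r=5.0952  x^+=2.3385  v^+=4.0471  a^+=6.7574
step 3: x_pred=8.1221  r=-6.4721  x^+=4.4718  v^+=8.2286  a^+=3.1619
step 4: x_pred=12.4993  r=-9.1893  x^+=7.3165  v^+=8.7622  a^+=-1.9433
step 5: x_pred=13.9912  r=-18.7812  x^+=3.3986  v^+=2.7923  a^+=-12.3773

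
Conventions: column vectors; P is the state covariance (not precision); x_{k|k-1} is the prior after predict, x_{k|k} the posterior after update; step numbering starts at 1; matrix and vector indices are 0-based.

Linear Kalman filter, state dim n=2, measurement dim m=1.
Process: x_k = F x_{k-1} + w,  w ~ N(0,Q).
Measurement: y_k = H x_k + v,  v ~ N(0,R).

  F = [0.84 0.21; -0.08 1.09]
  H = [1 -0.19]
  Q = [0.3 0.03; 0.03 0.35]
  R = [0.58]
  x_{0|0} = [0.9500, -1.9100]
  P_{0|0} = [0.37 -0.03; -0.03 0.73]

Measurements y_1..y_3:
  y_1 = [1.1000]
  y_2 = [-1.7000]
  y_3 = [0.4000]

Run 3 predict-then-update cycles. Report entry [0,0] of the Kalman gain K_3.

K[0,0] = 0.5474

step 1: x^-=[0.3969, -2.1579]  P^-=[0.5827 0.1453; 0.1453 1.2249]  S=[1.1517]  K=[0.4820; -0.0759]  nu=[0.2931]  x^+=[0.5382, -2.1802]  P^+=[0.3152 0.1874; 0.1874 1.2183]
step 2: x^-=[-0.0058, -2.4194]  P^-=[0.6422 0.4561; 0.4561 1.7668]  S=[1.1127]  K=[0.4993; 0.1083]  nu=[-2.1539]  x^+=[-1.0812, -2.6526]  P^+=[0.3648 0.3960; 0.3960 1.7537]
step 3: x^-=[-1.4653, -2.8048]  P^-=[0.7745 0.7628; 0.7628 2.3669]  S=[1.1500]  K=[0.5474; 0.2723]  nu=[1.3324]  x^+=[-0.7359, -2.4421]  P^+=[0.4299 0.5914; 0.5914 2.2816]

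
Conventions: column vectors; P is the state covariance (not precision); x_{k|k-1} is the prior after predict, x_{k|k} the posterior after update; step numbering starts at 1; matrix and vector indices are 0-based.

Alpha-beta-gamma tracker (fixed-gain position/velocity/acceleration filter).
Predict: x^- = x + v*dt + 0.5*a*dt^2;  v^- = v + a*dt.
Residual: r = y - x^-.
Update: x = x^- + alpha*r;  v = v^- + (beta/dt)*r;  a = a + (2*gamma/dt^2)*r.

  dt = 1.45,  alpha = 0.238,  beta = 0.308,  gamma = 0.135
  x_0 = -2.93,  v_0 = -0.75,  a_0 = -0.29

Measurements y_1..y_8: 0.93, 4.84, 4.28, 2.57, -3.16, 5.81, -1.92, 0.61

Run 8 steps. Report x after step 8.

step 1: x_pred=-4.3224  r=5.2524  x^+=-3.0723  v^+=-0.0548  a^+=0.3845
step 2: x_pred=-2.7476  r=7.5876  x^+=-0.9417  v^+=2.1144  a^+=1.3589
step 3: x_pred=3.5527  r=0.7273  x^+=3.7258  v^+=4.2393  a^+=1.4523
step 4: x_pred=11.3995  r=-8.8295  x^+=9.2981  v^+=4.4696  a^+=0.3184
step 5: x_pred=16.1137  r=-19.2737  x^+=11.5266  v^+=0.8373  a^+=-2.1567
step 6: x_pred=10.4735  r=-4.6635  x^+=9.3636  v^+=-3.2805  a^+=-2.7556
step 7: x_pred=1.7101  r=-3.6301  x^+=0.8461  v^+=-8.0471  a^+=-3.2217
step 8: x_pred=-14.2090  r=14.8190  x^+=-10.6821  v^+=-9.5709  a^+=-1.3187

x_post = -10.6821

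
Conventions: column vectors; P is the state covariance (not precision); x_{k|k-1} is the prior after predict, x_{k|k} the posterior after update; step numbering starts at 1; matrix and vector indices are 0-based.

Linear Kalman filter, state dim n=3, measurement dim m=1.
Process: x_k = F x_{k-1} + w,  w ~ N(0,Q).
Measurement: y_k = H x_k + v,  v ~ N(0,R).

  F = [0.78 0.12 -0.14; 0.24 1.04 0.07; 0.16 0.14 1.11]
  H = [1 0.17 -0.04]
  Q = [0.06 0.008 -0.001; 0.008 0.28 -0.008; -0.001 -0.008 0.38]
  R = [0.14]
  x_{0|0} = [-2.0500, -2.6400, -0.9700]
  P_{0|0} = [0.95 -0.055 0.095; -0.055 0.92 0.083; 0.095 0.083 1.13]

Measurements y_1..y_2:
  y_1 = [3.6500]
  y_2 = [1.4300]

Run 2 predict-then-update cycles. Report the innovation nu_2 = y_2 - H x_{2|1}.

step 1: x^-=[-1.7800, -3.3055, -1.7743]  P^-=[0.6395 0.2340 0.0399; 0.2340 1.3231 0.3622; 0.0399 0.3622 1.8717]  S=[0.8922]  K=[0.7596; 0.4981; 0.0298]  nu=[5.9210]  x^+=[2.7176, -0.3561, -1.5977]  P^+=[0.1247 -0.1036 0.0197; -0.1036 1.1018 0.3490; 0.0197 0.3490 1.8709]
step 2: x^-=[2.3006, 0.1700, -1.3885]  P^-=[0.1530 0.0160 -0.2147; 0.0160 1.4878 0.6936; -0.2147 0.6936 2.8207]  S=[0.3537]  K=[0.4646; 0.6819; -0.5927]  nu=[-0.9551]  x^+=[1.8569, -0.4813, -0.8224]  P^+=[0.0767 -0.0960 -0.1173; -0.0960 1.3233 0.8366; -0.1173 0.8366 2.6965]

innov = [-0.9551]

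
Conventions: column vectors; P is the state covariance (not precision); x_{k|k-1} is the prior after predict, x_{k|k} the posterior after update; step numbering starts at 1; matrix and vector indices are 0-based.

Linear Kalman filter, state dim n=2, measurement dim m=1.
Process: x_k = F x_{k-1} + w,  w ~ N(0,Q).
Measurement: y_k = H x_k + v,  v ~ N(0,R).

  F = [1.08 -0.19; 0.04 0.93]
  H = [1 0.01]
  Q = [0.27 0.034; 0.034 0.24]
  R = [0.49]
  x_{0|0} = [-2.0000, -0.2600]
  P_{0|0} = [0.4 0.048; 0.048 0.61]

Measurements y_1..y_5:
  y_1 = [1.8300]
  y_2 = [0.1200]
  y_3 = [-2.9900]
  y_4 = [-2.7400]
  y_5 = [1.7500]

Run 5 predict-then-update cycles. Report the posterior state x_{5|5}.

x_post = [-0.0577, -0.6585]

step 1: x^-=[-2.1106, -0.3218]  P^-=[0.7389 -0.0087; -0.0087 0.7718]  S=[1.2288]  K=[0.6012; -0.0008]  nu=[3.9438]  x^+=[0.2606, -0.3248]  P^+=[0.2947 -0.0081; -0.0081 0.7718]
step 2: x^-=[0.3431, -0.2917]  P^-=[0.6449 -0.0977; -0.0977 0.9074]  S=[1.1330]  K=[0.5683; -0.0782]  nu=[-0.2202]  x^+=[0.2180, -0.2744]  P^+=[0.2789 -0.0473; -0.0473 0.9005]
step 3: x^-=[0.2876, -0.2465]  P^-=[0.6473 -0.1602; -0.1602 1.0157]  S=[1.1342]  K=[0.5693; -0.1323]  nu=[-3.2751]  x^+=[-1.5769, 0.1869]  P^+=[0.2797 -0.0748; -0.0748 0.9959]
step 4: x^-=[-1.7386, 0.1107]  P^-=[0.6629 -0.2044; -0.2044 1.0962]  S=[1.1489]  K=[0.5752; -0.1684]  nu=[-1.0025]  x^+=[-2.3152, 0.2796]  P^+=[0.2828 -0.0932; -0.0932 1.0636]
step 5: x^-=[-2.5536, 0.1674]  P^-=[0.6765 -0.2346; -0.2346 1.1535]  S=[1.1619]  K=[0.5802; -0.1920]  nu=[4.3019]  x^+=[-0.0577, -0.6585]  P^+=[0.2853 -0.1052; -0.1052 1.1106]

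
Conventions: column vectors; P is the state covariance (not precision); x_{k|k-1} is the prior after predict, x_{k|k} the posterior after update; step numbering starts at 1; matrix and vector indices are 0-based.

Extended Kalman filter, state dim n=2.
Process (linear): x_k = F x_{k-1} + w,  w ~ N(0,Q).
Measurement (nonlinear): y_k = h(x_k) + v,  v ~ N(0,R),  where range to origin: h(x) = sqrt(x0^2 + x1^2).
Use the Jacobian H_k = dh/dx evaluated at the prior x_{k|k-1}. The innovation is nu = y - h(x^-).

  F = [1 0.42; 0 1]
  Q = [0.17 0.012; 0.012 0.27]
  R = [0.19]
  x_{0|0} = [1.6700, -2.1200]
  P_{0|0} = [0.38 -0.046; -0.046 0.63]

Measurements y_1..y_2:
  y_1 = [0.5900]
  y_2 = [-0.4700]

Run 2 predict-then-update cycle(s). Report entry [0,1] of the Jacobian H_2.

step 1: x^-=[0.7796, -2.1200]  P^-=[0.6225 0.2306; 0.2306 0.9000]  H_jac=[0.3451 -0.9386]  S=[0.9075]  K=[-0.0017; -0.8431]  nu=[-1.6688]  x^+=[0.7825, -0.7131]  P^+=[0.6225 0.2293; 0.2293 0.2550]
step 2: x^-=[0.4830, -0.7131]  P^-=[1.0300 0.3484; 0.3484 0.5250]  H_jac=[0.5608 -0.8280]  S=[0.5503]  K=[0.5255; -0.4348]  nu=[-1.3313]  x^+=[-0.2166, -0.1342]  P^+=[0.8781 0.4741; 0.4741 0.4209]

H_jac[0,1] = -0.8280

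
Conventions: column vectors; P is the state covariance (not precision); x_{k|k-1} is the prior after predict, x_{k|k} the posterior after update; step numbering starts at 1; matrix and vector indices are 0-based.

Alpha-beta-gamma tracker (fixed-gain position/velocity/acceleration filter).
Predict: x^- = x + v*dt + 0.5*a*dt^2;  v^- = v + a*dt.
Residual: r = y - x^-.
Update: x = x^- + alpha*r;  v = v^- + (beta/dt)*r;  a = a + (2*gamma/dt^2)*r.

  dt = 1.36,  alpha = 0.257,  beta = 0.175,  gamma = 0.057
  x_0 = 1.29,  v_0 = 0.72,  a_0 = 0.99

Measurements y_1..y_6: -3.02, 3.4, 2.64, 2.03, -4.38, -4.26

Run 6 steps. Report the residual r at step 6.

step 1: x_pred=3.1848  r=-6.2048  x^+=1.5901  v^+=1.2680  a^+=0.6076
step 2: x_pred=3.8765  r=-0.4765  x^+=3.7540  v^+=2.0330  a^+=0.5782
step 3: x_pred=7.0536  r=-4.4136  x^+=5.9193  v^+=2.2514  a^+=0.3062
step 4: x_pred=9.2644  r=-7.2344  x^+=7.4051  v^+=1.7369  a^+=-0.1397
step 5: x_pred=9.6381  r=-14.0181  x^+=6.0355  v^+=-0.2569  a^+=-1.0037
step 6: x_pred=4.7578  r=-9.0178  x^+=2.4402  v^+=-2.7824  a^+=-1.5595

resid = -9.0178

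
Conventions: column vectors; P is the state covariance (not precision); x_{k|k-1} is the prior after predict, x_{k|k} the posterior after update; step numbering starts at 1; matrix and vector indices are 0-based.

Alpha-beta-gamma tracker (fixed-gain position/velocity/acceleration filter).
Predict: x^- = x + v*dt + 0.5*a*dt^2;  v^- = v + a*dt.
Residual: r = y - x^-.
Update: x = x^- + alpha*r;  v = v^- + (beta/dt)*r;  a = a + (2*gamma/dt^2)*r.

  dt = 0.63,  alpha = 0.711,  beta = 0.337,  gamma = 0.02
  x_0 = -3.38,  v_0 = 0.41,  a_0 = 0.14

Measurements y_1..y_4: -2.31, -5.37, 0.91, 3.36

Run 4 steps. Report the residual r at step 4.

resid = 2.6314

step 1: x_pred=-3.0939  r=0.7839  x^+=-2.5366  v^+=0.9175  a^+=0.2190
step 2: x_pred=-1.9150  r=-3.4550  x^+=-4.3715  v^+=-0.7926  a^+=-0.1292
step 3: x_pred=-4.8965  r=5.8065  x^+=-0.7681  v^+=2.2320  a^+=0.4560
step 4: x_pred=0.7286  r=2.6314  x^+=2.5995  v^+=3.9269  a^+=0.7212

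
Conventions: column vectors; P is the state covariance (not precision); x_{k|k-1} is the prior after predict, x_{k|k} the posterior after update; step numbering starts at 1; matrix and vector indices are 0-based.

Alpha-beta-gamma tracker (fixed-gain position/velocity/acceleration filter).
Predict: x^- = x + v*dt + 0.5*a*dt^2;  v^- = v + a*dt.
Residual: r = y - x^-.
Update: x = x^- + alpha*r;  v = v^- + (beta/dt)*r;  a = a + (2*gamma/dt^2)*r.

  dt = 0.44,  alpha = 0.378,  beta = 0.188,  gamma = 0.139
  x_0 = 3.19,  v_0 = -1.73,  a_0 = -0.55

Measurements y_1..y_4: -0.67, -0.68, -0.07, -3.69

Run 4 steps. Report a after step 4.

step 1: x_pred=2.3756  r=-3.0456  x^+=1.2243  v^+=-3.2733  a^+=-4.9233
step 2: x_pred=-0.6925  r=0.0125  x^+=-0.6878  v^+=-5.4342  a^+=-4.9054
step 3: x_pred=-3.5536  r=3.4836  x^+=-2.2368  v^+=-6.1041  a^+=0.0970
step 4: x_pred=-4.9132  r=1.2232  x^+=-4.4509  v^+=-5.5388  a^+=1.8535

a_post = 1.8535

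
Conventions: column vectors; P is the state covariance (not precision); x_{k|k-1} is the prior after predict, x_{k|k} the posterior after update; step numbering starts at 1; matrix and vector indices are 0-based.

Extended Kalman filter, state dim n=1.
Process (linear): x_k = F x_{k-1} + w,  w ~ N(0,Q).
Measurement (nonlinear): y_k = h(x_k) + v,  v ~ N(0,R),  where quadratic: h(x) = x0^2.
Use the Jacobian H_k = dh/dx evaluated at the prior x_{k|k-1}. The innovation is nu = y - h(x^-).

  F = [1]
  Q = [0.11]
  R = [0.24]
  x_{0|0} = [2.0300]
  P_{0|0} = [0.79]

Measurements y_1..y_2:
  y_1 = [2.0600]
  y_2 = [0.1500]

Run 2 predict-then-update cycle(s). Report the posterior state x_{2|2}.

step 1: x^-=[2.0300]  P^-=[0.9000]  H_jac=[4.0600]  S=[15.0752]  K=[0.2424]  nu=[-2.0609]  x^+=[1.5305]  P^+=[0.0143]
step 2: x^-=[1.5305]  P^-=[0.1243]  H_jac=[3.0609]  S=[1.4049]  K=[0.2709]  nu=[-2.1923]  x^+=[0.9366]  P^+=[0.0212]

x_post = [0.9366]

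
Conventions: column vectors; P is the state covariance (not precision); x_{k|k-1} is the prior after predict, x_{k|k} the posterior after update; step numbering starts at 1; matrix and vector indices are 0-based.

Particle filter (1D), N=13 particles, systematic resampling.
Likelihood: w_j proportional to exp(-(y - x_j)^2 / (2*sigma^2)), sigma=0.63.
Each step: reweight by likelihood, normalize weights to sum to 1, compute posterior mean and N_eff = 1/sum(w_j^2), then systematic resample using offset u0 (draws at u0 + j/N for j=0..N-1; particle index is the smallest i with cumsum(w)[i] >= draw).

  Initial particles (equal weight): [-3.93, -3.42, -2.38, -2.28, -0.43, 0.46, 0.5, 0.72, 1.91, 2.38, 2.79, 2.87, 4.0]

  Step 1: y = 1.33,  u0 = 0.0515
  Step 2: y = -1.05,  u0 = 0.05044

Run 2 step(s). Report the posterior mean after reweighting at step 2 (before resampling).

step 1: w=[0.0000, 0.0000, 0.0000, 0.0000, 0.0082, 0.1558, 0.1697, 0.2530, 0.2646, 0.1008, 0.0276, 0.0204, 0.0001]  mean=1.2160  Neff=5.0386  idx=[5, 5, 6, 6, 7, 7, 7, 8, 8, 8, 8, 9, 10]
step 2: w=[0.2110, 0.2110, 0.1808, 0.1808, 0.0721, 0.0721, 0.0721, 0.0001, 0.0001, 0.0001, 0.0001, 0.0000, 0.0000]  mean=0.5310  Neff=5.8827  idx=[0, 0, 0, 1, 1, 2, 2, 2, 3, 3, 4, 5, 6]

post_mean = 0.5310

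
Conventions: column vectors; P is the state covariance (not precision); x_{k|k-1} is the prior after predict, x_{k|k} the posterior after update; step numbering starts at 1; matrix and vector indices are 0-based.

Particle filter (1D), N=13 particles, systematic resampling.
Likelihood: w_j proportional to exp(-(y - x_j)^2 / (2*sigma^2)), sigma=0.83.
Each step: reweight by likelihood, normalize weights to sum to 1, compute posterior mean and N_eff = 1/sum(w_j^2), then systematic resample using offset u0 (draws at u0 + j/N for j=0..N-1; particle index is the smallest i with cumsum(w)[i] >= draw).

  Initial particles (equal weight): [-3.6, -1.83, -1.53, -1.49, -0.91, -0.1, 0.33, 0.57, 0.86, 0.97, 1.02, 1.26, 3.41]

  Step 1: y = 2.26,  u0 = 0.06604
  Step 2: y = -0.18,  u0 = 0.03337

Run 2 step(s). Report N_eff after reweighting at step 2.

step 1: w=[0.0000, 0.0000, 0.0000, 0.0000, 0.0003, 0.0090, 0.0344, 0.0647, 0.1239, 0.1536, 0.1684, 0.2487, 0.1968]  mean=1.4589  Neff=5.7679  idx=[7, 8, 8, 9, 9, 10, 10, 11, 11, 11, 12, 12, 12]
step 2: w=[0.1791, 0.1229, 0.1229, 0.1032, 0.1032, 0.0947, 0.0947, 0.0598, 0.0598, 0.0598, 0.0000, 0.0000, 0.0000]  mean=0.9330  Neff=8.9121  idx=[0, 0, 1, 1, 2, 2, 3, 4, 5, 5, 6, 7, 9]

N_eff = 8.9121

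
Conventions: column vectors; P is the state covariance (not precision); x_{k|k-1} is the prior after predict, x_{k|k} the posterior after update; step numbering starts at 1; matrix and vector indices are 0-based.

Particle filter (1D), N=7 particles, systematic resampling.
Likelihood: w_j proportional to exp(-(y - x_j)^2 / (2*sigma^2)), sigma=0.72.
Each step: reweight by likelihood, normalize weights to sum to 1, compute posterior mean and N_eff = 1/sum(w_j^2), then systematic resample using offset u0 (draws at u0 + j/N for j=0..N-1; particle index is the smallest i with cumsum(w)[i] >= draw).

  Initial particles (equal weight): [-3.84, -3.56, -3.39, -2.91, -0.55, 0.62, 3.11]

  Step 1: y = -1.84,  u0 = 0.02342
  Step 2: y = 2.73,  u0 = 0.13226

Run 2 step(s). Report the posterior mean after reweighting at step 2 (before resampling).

post_mean = -0.5500

step 1: w=[0.0296, 0.0809, 0.1383, 0.4652, 0.2819, 0.0041, 0.0000]  mean=-2.3767  Neff=3.1016  idx=[0, 2, 3, 3, 3, 4, 4]
step 2: w=[0.0000, 0.0000, 0.0000, 0.0000, 0.0000, 0.5000, 0.5000]  mean=-0.5500  Neff=2.0000  idx=[5, 5, 5, 6, 6, 6, 6]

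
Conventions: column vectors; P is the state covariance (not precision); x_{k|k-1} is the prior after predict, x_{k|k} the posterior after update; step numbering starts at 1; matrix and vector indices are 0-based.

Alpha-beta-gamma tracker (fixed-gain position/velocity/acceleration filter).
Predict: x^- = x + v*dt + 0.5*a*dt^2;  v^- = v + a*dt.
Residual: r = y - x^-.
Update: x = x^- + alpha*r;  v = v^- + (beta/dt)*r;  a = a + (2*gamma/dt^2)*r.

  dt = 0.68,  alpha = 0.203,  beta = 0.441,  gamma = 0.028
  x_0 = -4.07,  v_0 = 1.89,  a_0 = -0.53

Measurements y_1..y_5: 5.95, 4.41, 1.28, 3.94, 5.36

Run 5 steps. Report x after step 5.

x_post = 7.1376

step 1: x_pred=-2.9073  r=8.8573  x^+=-1.1093  v^+=7.2738  a^+=0.5427
step 2: x_pred=3.9624  r=0.4476  x^+=4.0533  v^+=7.9332  a^+=0.5969
step 3: x_pred=9.5858  r=-8.3058  x^+=7.8997  v^+=2.9525  a^+=-0.4090
step 4: x_pred=9.8129  r=-5.8729  x^+=8.6207  v^+=-1.1343  a^+=-1.1202
step 5: x_pred=7.5903  r=-2.2303  x^+=7.1376  v^+=-3.3425  a^+=-1.3903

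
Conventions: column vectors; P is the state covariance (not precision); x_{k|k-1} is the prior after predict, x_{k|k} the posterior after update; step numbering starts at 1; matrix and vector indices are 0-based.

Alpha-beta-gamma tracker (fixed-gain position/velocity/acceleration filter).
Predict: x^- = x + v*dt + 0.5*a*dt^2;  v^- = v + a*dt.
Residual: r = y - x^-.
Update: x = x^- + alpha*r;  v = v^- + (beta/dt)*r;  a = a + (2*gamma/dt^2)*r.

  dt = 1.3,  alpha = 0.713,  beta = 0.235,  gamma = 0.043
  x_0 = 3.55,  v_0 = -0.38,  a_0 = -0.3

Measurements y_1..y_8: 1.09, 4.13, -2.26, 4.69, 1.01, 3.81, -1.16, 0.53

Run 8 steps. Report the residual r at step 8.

step 1: x_pred=2.8025  r=-1.7125  x^+=1.5815  v^+=-1.0796  a^+=-0.3871
step 2: x_pred=-0.1491  r=4.2791  x^+=2.9019  v^+=-0.8093  a^+=-0.1694
step 3: x_pred=1.7066  r=-3.9666  x^+=-1.1216  v^+=-1.7466  a^+=-0.3712
step 4: x_pred=-3.7058  r=8.3958  x^+=2.2804  v^+=-0.7115  a^+=0.0560
step 5: x_pred=1.4028  r=-0.3928  x^+=1.1227  v^+=-0.7097  a^+=0.0360
step 6: x_pred=0.2305  r=3.5795  x^+=2.7827  v^+=-0.0158  a^+=0.2182
step 7: x_pred=2.9465  r=-4.1065  x^+=0.0186  v^+=-0.4745  a^+=0.0092
step 8: x_pred=-0.5906  r=1.1206  x^+=0.2084  v^+=-0.2600  a^+=0.0662

resid = 1.1206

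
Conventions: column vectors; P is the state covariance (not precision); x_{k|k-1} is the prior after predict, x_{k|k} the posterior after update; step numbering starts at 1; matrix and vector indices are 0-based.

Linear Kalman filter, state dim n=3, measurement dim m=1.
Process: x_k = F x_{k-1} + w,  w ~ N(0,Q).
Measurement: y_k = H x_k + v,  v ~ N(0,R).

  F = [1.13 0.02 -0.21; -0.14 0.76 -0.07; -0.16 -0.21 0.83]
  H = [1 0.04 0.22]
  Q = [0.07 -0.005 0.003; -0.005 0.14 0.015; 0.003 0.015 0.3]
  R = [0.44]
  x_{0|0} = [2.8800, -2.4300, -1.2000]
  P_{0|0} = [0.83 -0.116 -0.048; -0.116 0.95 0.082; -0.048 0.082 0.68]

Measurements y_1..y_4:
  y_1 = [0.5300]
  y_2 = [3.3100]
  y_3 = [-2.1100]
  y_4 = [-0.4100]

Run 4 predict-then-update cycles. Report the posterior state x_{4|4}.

step 1: x^-=[3.4578, -2.1660, -0.9465]  P^-=[1.1770 -0.2220 -0.2833; -0.2220 0.7233 -0.0889; -0.2833 -0.0889 0.8080]  S=[1.5133]  K=[0.7307; -0.1405; -0.0721]  nu=[-2.6329]  x^+=[1.5338, -1.7961, -0.7566]  P^+=[0.3690 -0.0666 -0.2036; -0.0666 0.6935 -0.1042; -0.2036 -0.1042 0.8001]
step 2: x^-=[1.8562, -1.5268, -0.4962]  P^-=[0.6712 -0.0712 -0.3942; -0.0712 0.5730 -0.1736; -0.3942 -0.1736 0.9771]  S=[0.9772]  K=[0.5952; -0.0885; -0.1905]  nu=[1.6240]  x^+=[2.8228, -1.6706, -0.8056]  P^+=[0.3250 -0.0197 -0.2834; -0.0197 0.5653 -0.1901; -0.2834 -0.1901 0.9417]
step 3: x^-=[3.3255, -1.6084, -0.7695]  P^-=[0.6620 -0.0062 -0.5044; -0.0062 0.4964 -0.2138; -0.5044 -0.2138 1.1222]  S=[0.9309]  K=[0.5916; -0.0358; -0.2858]  nu=[-5.2019]  x^+=[0.2479, -1.4220, 0.7172]  P^+=[0.3361 0.0136 -0.3470; 0.0136 0.4952 -0.2233; -0.3470 -0.2233 1.0462]
step 4: x^-=[0.1010, -1.1656, 0.8542]  P^-=[0.7127 0.0295 -0.5961; 0.0295 0.4518 -0.2263; -0.5961 -0.2263 1.2221]  S=[0.9486]  K=[0.6143; -0.0023; -0.3545]  nu=[-0.6523]  x^+=[-0.2997, -1.1641, 1.0855]  P^+=[0.3547 0.0309 -0.3895; 0.0309 0.4518 -0.2270; -0.3895 -0.2270 1.1028]

x_post = [-0.2997, -1.1641, 1.0855]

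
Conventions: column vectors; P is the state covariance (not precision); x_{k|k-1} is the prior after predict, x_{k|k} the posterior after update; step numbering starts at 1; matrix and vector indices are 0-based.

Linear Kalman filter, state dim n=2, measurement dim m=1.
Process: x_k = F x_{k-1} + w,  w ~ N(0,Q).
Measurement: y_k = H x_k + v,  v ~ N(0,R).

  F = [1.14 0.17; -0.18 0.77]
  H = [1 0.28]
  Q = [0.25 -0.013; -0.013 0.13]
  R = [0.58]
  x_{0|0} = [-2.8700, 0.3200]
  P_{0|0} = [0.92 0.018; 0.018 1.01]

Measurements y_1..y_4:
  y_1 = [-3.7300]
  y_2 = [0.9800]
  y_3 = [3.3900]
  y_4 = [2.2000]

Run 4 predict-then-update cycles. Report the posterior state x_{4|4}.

x_post = [1.6283, 0.8503]

step 1: x^-=[-3.2174, 0.7630]  P^-=[1.4818 -0.0543; -0.0543 0.7536]  S=[2.0905]  K=[0.7016; 0.0750]  nu=[-0.7262]  x^+=[-3.7269, 0.7086]  P^+=[0.4529 -0.1643; -0.1643 0.7419]
step 2: x^-=[-4.1282, 1.2164]  P^-=[0.7964 -0.1480; -0.1480 0.6301]  S=[1.3429]  K=[0.5622; 0.0212]  nu=[4.7676]  x^+=[-1.4480, 1.3174]  P^+=[0.3720 -0.1640; -0.1640 0.6295]
step 3: x^-=[-1.4268, 1.2751]  P^-=[0.6880 -0.1458; -0.1458 0.5607]  S=[1.2303]  K=[0.5260; 0.0091]  nu=[4.4598]  x^+=[0.9192, 1.3155]  P^+=[0.3476 -0.1517; -0.1517 0.5606]
step 4: x^-=[1.2716, 0.8475]  P^-=[0.6591 -0.1395; -0.1395 0.5157]  S=[1.2014]  K=[0.5161; 0.0041]  nu=[0.6911]  x^+=[1.6283, 0.8503]  P^+=[0.3391 -0.1420; -0.1420 0.5157]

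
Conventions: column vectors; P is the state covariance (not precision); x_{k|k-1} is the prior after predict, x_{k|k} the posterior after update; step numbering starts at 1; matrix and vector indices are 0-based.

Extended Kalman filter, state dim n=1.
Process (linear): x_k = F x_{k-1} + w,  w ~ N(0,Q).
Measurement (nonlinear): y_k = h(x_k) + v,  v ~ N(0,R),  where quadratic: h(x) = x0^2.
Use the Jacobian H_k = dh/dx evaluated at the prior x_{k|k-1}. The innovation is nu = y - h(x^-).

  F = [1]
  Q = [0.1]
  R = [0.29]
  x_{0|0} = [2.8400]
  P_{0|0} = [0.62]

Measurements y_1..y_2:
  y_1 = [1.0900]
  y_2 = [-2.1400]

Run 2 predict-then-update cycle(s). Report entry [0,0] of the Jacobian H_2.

step 1: x^-=[2.8400]  P^-=[0.7200]  H_jac=[5.6800]  S=[23.5189]  K=[0.1739]  nu=[-6.9756]  x^+=[1.6270]  P^+=[0.0089]
step 2: x^-=[1.6270]  P^-=[0.1089]  H_jac=[3.2541]  S=[1.4429]  K=[0.2455]  nu=[-4.7873]  x^+=[0.4516]  P^+=[0.0219]

H_jac[0,0] = 3.2541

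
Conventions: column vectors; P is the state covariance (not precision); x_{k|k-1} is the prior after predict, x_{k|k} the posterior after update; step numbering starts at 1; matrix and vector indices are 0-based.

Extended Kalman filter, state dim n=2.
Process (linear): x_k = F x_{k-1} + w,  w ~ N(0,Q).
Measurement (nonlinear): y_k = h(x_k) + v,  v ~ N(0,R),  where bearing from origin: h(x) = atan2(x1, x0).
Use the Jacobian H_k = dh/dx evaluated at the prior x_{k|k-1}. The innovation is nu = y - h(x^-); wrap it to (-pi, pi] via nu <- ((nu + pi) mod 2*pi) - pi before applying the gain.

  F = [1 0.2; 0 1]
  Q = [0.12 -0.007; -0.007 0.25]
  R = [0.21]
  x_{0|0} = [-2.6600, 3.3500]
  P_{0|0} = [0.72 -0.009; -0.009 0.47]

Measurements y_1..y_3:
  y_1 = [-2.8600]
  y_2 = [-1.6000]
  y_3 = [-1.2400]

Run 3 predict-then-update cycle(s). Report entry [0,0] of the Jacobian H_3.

H_jac[0,0] = -0.0749

step 1: x^-=[-1.9900, 3.3500]  P^-=[0.8552 0.0780; 0.0780 0.7200]  H_jac=[-0.2206 -0.1311]  S=[0.2685]  K=[-0.7408; -0.4155]  nu=[1.3164]  x^+=[-2.9652, 2.8030]  P^+=[0.7078 -0.0047; -0.0047 0.6736]
step 2: x^-=[-2.4046, 2.8030]  P^-=[0.8529 0.1231; 0.1231 0.9236]  H_jac=[-0.2055 -0.1763]  S=[0.2837]  K=[-0.6945; -0.6633]  nu=[2.4033]  x^+=[-4.0736, 1.2090]  P^+=[0.7161 -0.0076; -0.0076 0.7989]
step 3: x^-=[-3.8318, 1.2090]  P^-=[0.8650 0.1452; 0.1452 1.0489]  H_jac=[-0.0749 -0.2373]  S=[0.2791]  K=[-0.3556; -0.9309]  nu=[2.2072]  x^+=[-4.6166, -0.8457]  P^+=[0.8298 0.0528; 0.0528 0.8070]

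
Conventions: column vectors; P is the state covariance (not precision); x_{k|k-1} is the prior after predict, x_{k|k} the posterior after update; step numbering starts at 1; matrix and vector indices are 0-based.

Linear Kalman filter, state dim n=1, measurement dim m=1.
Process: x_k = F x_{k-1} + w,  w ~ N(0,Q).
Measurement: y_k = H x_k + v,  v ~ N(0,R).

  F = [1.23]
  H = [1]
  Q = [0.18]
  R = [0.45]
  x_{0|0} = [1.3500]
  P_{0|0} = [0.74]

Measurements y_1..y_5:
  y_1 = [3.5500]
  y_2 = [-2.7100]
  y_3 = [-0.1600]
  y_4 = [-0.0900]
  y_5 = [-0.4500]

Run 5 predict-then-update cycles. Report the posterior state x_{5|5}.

x_post = [-0.3267]

step 1: x^-=[1.6605]  P^-=[1.2995]  S=[1.7495]  K=[0.7428]  nu=[1.8895]  x^+=[3.0640]  P^+=[0.3343]
step 2: x^-=[3.7687]  P^-=[0.6857]  S=[1.1357]  K=[0.6038]  nu=[-6.4787]  x^+=[-0.1429]  P^+=[0.2717]
step 3: x^-=[-0.1758]  P^-=[0.5910]  S=[1.0410]  K=[0.5677]  nu=[0.0158]  x^+=[-0.1668]  P^+=[0.2555]
step 4: x^-=[-0.2052]  P^-=[0.5665]  S=[1.0165]  K=[0.5573]  nu=[0.1152]  x^+=[-0.1410]  P^+=[0.2508]
step 5: x^-=[-0.1734]  P^-=[0.5594]  S=[1.0094]  K=[0.5542]  nu=[-0.2766]  x^+=[-0.3267]  P^+=[0.2494]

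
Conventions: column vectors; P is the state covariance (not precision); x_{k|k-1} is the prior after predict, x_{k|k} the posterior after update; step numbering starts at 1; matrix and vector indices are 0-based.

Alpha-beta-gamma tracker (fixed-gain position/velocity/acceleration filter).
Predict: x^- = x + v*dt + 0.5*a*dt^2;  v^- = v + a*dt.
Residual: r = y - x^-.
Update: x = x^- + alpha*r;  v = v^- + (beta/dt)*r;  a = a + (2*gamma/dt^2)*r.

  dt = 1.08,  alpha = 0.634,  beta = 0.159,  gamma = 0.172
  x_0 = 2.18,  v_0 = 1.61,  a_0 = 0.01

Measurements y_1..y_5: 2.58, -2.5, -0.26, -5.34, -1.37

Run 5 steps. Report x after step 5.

x_post = -5.1137

step 1: x_pred=3.9246  r=-1.3446  x^+=3.0721  v^+=1.4228  a^+=-0.3866
step 2: x_pred=4.3834  r=-6.8834  x^+=0.0193  v^+=-0.0080  a^+=-2.4166
step 3: x_pred=-1.3987  r=1.1387  x^+=-0.6768  v^+=-2.4504  a^+=-2.0808
step 4: x_pred=-4.5367  r=-0.8033  x^+=-5.0460  v^+=-4.8159  a^+=-2.3177
step 5: x_pred=-11.5988  r=10.2288  x^+=-5.1137  v^+=-5.8131  a^+=0.6990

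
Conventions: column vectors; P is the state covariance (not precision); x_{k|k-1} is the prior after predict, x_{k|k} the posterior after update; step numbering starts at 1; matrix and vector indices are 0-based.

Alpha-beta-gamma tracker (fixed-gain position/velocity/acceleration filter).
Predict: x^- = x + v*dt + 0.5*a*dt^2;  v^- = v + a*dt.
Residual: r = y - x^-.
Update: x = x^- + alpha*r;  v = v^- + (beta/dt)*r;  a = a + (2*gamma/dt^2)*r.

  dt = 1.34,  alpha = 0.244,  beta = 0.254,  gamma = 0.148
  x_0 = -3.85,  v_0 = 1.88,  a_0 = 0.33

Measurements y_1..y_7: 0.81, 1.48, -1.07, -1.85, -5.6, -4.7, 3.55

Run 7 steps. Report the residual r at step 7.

step 1: x_pred=-1.0345  r=1.8445  x^+=-0.5845  v^+=2.6718  a^+=0.6341
step 2: x_pred=3.5651  r=-2.0851  x^+=3.0563  v^+=3.1263  a^+=0.2903
step 3: x_pred=7.5062  r=-8.5762  x^+=5.4136  v^+=1.8897  a^+=-1.1234
step 4: x_pred=6.9372  r=-8.7872  x^+=4.7931  v^+=-1.2813  a^+=-2.5720
step 5: x_pred=0.7671  r=-6.3671  x^+=-0.7865  v^+=-5.9346  a^+=-3.6215
step 6: x_pred=-11.9903  r=7.2903  x^+=-10.2115  v^+=-9.4056  a^+=-2.4198
step 7: x_pred=-24.9874  r=28.5374  x^+=-18.0243  v^+=-7.2387  a^+=2.2846

resid = 28.5374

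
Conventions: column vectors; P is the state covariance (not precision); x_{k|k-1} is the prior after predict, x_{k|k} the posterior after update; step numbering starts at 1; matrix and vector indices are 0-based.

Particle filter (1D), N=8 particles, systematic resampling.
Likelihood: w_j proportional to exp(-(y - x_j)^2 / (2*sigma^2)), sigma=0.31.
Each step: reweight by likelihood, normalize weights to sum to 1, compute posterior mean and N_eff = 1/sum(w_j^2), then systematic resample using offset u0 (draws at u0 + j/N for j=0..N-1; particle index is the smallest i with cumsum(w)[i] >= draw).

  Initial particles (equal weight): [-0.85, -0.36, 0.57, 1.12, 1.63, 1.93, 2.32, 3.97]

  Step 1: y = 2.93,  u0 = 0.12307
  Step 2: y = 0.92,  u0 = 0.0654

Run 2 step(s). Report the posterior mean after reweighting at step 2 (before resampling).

post_mean = 2.3200

step 1: w=[0.0000, 0.0000, 0.0000, 0.0000, 0.0010, 0.0358, 0.9398, 0.0234]  mean=2.3440  Neff=1.1300  idx=[6, 6, 6, 6, 6, 6, 6, 7]
step 2: w=[0.1429, 0.1429, 0.1429, 0.1429, 0.1429, 0.1429, 0.1429, 0.0000]  mean=2.3200  Neff=7.0000  idx=[0, 1, 2, 3, 3, 4, 5, 6]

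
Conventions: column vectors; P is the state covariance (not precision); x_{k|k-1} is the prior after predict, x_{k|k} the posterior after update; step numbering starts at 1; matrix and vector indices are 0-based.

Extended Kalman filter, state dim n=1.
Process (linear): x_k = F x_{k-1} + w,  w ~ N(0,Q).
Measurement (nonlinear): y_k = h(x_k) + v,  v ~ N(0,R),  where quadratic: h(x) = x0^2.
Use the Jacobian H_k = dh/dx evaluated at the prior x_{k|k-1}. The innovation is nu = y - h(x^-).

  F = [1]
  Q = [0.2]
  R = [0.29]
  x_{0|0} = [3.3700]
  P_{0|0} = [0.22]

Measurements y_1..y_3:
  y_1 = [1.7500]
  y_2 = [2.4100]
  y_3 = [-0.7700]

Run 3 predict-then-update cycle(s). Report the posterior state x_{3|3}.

x_post = [0.6943]

step 1: x^-=[3.3700]  P^-=[0.4200]  H_jac=[6.7400]  S=[19.3696]  K=[0.1461]  nu=[-9.6069]  x^+=[1.9660]  P^+=[0.0063]
step 2: x^-=[1.9660]  P^-=[0.2063]  H_jac=[3.9320]  S=[3.4793]  K=[0.2331]  nu=[-1.4551]  x^+=[1.6268]  P^+=[0.0172]
step 3: x^-=[1.6268]  P^-=[0.2172]  H_jac=[3.2535]  S=[2.5891]  K=[0.2729]  nu=[-3.4164]  x^+=[0.6943]  P^+=[0.0243]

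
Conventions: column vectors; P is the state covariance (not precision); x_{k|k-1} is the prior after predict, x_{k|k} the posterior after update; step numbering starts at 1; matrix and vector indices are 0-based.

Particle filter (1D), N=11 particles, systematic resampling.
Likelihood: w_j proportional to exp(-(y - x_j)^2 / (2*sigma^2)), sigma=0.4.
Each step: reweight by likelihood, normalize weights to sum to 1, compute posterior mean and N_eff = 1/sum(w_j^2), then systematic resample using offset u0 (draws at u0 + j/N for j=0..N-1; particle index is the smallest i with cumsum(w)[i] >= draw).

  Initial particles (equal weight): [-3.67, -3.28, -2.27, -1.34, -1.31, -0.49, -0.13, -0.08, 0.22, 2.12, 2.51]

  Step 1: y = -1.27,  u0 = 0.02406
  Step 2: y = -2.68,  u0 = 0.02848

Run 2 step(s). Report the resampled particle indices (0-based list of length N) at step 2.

step 1: w=[0.0000, 0.0000, 0.0199, 0.4470, 0.4516, 0.0678, 0.0078, 0.0054, 0.0004, 0.0000, 0.0000]  mean=-1.2704  Neff=2.4461  idx=[3, 3, 3, 3, 3, 4, 4, 4, 4, 4, 5]
step 2: w=[0.1126, 0.1126, 0.1126, 0.1126, 0.1126, 0.0874, 0.0874, 0.0874, 0.0874, 0.0874, 0.0000]  mean=-1.3269  Neff=9.8430  idx=[0, 1, 1, 2, 3, 4, 5, 6, 7, 8, 9]

resampled_idx = [0, 1, 1, 2, 3, 4, 5, 6, 7, 8, 9]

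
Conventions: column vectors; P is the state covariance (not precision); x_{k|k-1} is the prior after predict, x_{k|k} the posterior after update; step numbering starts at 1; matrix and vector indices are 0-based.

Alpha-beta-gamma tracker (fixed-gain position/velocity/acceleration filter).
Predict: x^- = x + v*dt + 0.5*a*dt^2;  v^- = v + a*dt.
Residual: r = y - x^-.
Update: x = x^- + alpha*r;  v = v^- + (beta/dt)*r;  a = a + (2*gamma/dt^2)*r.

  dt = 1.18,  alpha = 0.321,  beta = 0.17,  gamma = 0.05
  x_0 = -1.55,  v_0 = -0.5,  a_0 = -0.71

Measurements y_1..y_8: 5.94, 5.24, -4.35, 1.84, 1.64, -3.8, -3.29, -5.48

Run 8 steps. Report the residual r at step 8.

resid = -1.4948

step 1: x_pred=-2.6343  r=8.5743  x^+=0.1180  v^+=-0.1025  a^+=-0.0942
step 2: x_pred=-0.0685  r=5.3085  x^+=1.6355  v^+=0.5511  a^+=0.2870
step 3: x_pred=2.4857  r=-6.8357  x^+=0.2914  v^+=-0.0950  a^+=-0.2039
step 4: x_pred=0.0374  r=1.8026  x^+=0.6160  v^+=-0.0759  a^+=-0.0744
step 5: x_pred=0.4747  r=1.1653  x^+=0.8487  v^+=0.0042  a^+=0.0093
step 6: x_pred=0.8601  r=-4.6601  x^+=-0.6358  v^+=-0.6562  a^+=-0.3254
step 7: x_pred=-1.6367  r=-1.6533  x^+=-2.1674  v^+=-1.2784  a^+=-0.4442
step 8: x_pred=-3.9852  r=-1.4948  x^+=-4.4650  v^+=-2.0179  a^+=-0.5515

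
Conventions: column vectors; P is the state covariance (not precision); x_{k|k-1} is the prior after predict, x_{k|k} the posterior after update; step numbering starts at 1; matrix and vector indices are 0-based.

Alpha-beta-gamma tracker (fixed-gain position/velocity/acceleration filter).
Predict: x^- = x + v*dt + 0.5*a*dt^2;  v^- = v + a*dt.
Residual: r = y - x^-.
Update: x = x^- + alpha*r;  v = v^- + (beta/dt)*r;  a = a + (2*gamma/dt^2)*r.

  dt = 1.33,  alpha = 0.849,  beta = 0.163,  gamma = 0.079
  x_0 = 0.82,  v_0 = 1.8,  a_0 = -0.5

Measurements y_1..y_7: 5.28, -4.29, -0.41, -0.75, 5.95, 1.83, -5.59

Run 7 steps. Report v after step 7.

v_post = -1.8018

step 1: x_pred=2.7718  r=2.5082  x^+=4.9013  v^+=1.4424  a^+=-0.2760
step 2: x_pred=6.5756  r=-10.8656  x^+=-2.6493  v^+=-0.2563  a^+=-1.2465
step 3: x_pred=-4.0926  r=3.6826  x^+=-0.9661  v^+=-1.4628  a^+=-0.9176
step 4: x_pred=-3.7231  r=2.9731  x^+=-1.1989  v^+=-2.3188  a^+=-0.6520
step 5: x_pred=-4.8595  r=10.8095  x^+=4.3178  v^+=-1.8611  a^+=0.3135
step 6: x_pred=2.1198  r=-0.2898  x^+=1.8738  v^+=-1.4796  a^+=0.2876
step 7: x_pred=0.1602  r=-5.7502  x^+=-4.7217  v^+=-1.8018  a^+=-0.2260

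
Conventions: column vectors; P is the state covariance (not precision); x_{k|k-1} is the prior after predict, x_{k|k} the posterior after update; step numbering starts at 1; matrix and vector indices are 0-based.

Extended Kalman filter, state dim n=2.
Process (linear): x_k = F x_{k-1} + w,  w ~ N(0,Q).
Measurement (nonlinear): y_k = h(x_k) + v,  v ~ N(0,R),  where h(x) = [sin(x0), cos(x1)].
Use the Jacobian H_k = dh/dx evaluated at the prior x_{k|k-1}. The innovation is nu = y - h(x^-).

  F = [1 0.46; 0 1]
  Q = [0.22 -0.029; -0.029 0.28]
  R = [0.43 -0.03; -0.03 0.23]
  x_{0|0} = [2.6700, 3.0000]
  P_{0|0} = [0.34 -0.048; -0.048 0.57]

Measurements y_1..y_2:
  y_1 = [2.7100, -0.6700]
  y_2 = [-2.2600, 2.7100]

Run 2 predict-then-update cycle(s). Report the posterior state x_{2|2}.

x_post = [3.9804, -0.4595]

step 1: x^-=[4.0500, 3.0000]  P^-=[0.6365 0.1852; 0.1852 0.8500]  H_jac=[-0.6150 0.0000; 0.0000 -0.1411]  S=[0.6707 -0.0139; -0.0139 0.2469]  K=[-0.5865 -0.1389; -0.1801 -0.4959]  nu=[3.4985, 0.3200]  x^+=[1.9538, 2.2112]  P^+=[0.4033 0.1017; 0.1017 0.7700]
step 2: x^-=[2.9709, 2.2112]  P^-=[0.8798 0.4269; 0.4269 1.0500]  H_jac=[-0.9855 0.0000; 0.0000 -0.8019]  S=[1.2844 0.3074; 0.3074 0.9051]  K=[-0.6362 -0.1622; -0.1142 -0.8914]  nu=[-2.4298, 3.3075]  x^+=[3.9804, -0.4595]  P^+=[0.2727 0.0227; 0.0227 0.2514]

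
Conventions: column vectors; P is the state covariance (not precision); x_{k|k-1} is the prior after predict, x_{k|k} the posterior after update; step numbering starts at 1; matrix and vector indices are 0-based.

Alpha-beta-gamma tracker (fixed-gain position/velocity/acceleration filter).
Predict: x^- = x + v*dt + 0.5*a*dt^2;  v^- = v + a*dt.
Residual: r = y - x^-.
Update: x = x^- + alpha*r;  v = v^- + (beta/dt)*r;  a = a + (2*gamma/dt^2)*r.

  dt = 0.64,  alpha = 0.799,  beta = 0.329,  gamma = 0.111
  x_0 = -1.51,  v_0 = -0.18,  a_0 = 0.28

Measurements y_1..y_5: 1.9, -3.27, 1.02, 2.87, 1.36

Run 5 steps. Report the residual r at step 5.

resid = -2.9703

step 1: x_pred=-1.5679  r=3.4679  x^+=1.2030  v^+=1.7819  a^+=2.1596
step 2: x_pred=2.7856  r=-6.0556  x^+=-2.0528  v^+=0.0510  a^+=-1.1226
step 3: x_pred=-2.2501  r=3.2701  x^+=0.3627  v^+=1.0136  a^+=0.6498
step 4: x_pred=1.1445  r=1.7255  x^+=2.5232  v^+=2.3165  a^+=1.5850
step 5: x_pred=4.3303  r=-2.9703  x^+=1.9570  v^+=1.8039  a^+=-0.0249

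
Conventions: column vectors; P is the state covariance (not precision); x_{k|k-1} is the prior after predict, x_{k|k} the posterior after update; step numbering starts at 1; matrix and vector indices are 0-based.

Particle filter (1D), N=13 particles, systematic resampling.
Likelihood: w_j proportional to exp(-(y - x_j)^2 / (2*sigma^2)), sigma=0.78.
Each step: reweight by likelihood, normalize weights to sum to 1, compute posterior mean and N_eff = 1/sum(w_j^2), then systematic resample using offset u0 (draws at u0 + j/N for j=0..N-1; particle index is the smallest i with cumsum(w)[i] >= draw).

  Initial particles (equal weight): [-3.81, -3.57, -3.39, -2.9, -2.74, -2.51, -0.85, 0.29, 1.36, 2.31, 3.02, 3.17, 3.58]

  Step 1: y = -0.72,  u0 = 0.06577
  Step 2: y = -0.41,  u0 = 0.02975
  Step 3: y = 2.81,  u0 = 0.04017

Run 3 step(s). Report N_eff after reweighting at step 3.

N_eff = 3.0614

step 1: w=[0.0002, 0.0008, 0.0018, 0.0127, 0.0221, 0.0455, 0.6245, 0.2738, 0.0181, 0.0003, 0.0000, 0.0000, 0.0000]  mean=-0.6478  Neff=2.1366  idx=[5, 6, 6, 6, 6, 6, 6, 6, 6, 7, 7, 7, 8]
step 2: w=[0.0030, 0.0955, 0.0955, 0.0955, 0.0955, 0.0955, 0.0955, 0.0955, 0.0955, 0.0748, 0.0748, 0.0748, 0.0085]  mean=-0.5801  Neff=11.1310  idx=[1, 2, 2, 3, 4, 5, 6, 6, 7, 8, 9, 10, 11]
step 3: w=[0.0010, 0.0010, 0.0010, 0.0010, 0.0010, 0.0010, 0.0010, 0.0010, 0.0010, 0.0010, 0.3300, 0.3300, 0.3300]  mean=0.2785  Neff=3.0614  idx=[10, 10, 10, 10, 11, 11, 11, 11, 11, 12, 12, 12, 12]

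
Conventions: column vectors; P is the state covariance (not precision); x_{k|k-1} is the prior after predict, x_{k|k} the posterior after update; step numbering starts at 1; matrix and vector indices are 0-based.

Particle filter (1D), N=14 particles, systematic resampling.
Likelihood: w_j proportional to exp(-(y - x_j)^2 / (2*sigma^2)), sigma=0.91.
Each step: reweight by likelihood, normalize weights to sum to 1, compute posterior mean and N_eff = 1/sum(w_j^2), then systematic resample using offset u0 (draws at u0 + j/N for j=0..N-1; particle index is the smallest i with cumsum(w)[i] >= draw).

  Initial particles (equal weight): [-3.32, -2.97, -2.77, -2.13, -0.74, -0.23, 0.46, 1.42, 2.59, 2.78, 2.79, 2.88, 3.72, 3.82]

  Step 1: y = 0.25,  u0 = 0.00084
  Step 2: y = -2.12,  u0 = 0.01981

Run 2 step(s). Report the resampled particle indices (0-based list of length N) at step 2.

resampled_idx = [0, 0, 0, 0, 0, 0, 1, 1, 2, 2, 3, 4, 5, 6]

step 1: w=[0.0002, 0.0006, 0.0014, 0.0110, 0.1864, 0.2931, 0.3280, 0.1474, 0.0123, 0.0071, 0.0069, 0.0052, 0.0002, 0.0002]  mean=0.2123  Neff=3.9934  idx=[2, 4, 4, 5, 5, 5, 5, 6, 6, 6, 6, 6, 7, 7]
step 2: w=[0.3950, 0.1614, 0.1614, 0.0590, 0.0590, 0.0590, 0.0590, 0.0092, 0.0092, 0.0092, 0.0092, 0.0092, 0.0003, 0.0003]  mean=-1.3654  Neff=4.4958  idx=[0, 0, 0, 0, 0, 0, 1, 1, 2, 2, 3, 4, 5, 6]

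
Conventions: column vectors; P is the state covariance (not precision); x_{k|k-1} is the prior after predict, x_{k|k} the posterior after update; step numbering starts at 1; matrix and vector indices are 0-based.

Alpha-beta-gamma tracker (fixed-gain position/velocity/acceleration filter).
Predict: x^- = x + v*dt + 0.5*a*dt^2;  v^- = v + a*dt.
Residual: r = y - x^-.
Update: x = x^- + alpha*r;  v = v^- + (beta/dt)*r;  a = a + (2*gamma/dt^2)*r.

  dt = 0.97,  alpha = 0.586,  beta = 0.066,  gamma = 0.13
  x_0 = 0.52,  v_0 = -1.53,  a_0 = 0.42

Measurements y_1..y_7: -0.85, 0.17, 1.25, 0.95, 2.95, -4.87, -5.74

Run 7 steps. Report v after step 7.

step 1: x_pred=-0.7665  r=-0.0835  x^+=-0.8154  v^+=-1.1283  a^+=0.3969
step 2: x_pred=-1.7231  r=1.8931  x^+=-0.6138  v^+=-0.6144  a^+=0.9201
step 3: x_pred=-0.7769  r=2.0269  x^+=0.4109  v^+=0.4159  a^+=1.4802
step 4: x_pred=1.5106  r=-0.5606  x^+=1.1821  v^+=1.8135  a^+=1.3252
step 5: x_pred=3.5647  r=-0.6147  x^+=3.2045  v^+=3.0572  a^+=1.1554
step 6: x_pred=6.7135  r=-11.5835  x^+=-0.0744  v^+=3.3898  a^+=-2.0455
step 7: x_pred=2.2513  r=-7.9913  x^+=-2.4316  v^+=0.8619  a^+=-4.2538

v_post = 0.8619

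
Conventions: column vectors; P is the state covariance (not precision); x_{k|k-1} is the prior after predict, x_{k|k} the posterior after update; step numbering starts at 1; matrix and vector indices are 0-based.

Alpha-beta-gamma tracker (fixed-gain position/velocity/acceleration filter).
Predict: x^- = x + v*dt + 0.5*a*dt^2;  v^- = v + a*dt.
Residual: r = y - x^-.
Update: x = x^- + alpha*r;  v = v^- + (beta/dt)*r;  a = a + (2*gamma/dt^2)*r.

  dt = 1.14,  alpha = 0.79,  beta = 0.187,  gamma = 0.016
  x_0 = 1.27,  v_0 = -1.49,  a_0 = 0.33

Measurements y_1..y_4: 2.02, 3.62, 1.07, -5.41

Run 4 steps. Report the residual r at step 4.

resid = -7.5236

step 1: x_pred=-0.2142  r=2.2342  x^+=1.5508  v^+=-0.7473  a^+=0.3850
step 2: x_pred=0.9491  r=2.6709  x^+=3.0591  v^+=0.1297  a^+=0.4508
step 3: x_pred=3.4999  r=-2.4299  x^+=1.5803  v^+=0.2450  a^+=0.3909
step 4: x_pred=2.1136  r=-7.5236  x^+=-3.8300  v^+=-0.5434  a^+=0.2057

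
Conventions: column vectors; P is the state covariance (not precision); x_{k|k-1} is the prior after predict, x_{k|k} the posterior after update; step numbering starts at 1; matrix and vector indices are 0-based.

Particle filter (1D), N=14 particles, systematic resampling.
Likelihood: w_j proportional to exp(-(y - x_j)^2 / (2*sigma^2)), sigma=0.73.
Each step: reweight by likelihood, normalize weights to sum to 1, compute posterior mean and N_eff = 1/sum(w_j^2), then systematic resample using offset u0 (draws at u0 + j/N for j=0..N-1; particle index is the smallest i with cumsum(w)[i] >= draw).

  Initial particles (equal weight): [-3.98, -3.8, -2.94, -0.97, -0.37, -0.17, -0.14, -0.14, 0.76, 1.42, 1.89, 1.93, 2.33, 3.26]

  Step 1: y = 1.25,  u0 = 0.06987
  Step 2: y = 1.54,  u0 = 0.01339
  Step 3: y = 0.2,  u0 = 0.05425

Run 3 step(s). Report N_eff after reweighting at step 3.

N_eff = 6.8743

step 1: w=[0.0000, 0.0000, 0.0000, 0.0024, 0.0211, 0.0374, 0.0405, 0.0405, 0.1981, 0.2415, 0.1690, 0.1608, 0.0831, 0.0056]  mean=1.3071  Neff=6.0965  idx=[6, 7, 8, 8, 9, 9, 9, 9, 10, 10, 11, 11, 12, 13]
step 2: w=[0.0076, 0.0076, 0.0604, 0.0604, 0.1055, 0.1055, 0.1055, 0.1055, 0.0953, 0.0953, 0.0927, 0.0927, 0.0595, 0.0067]  mean=1.5672  Neff=11.0079  idx=[1, 3, 4, 4, 5, 6, 6, 7, 8, 9, 9, 10, 11, 12]
step 3: w=[0.2587, 0.2149, 0.0714, 0.0714, 0.0714, 0.0714, 0.0714, 0.0714, 0.0198, 0.0198, 0.0198, 0.0174, 0.0174, 0.0041]  mean=0.9239  Neff=6.8743  idx=[0, 0, 0, 1, 1, 1, 2, 3, 4, 5, 6, 7, 8, 12]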